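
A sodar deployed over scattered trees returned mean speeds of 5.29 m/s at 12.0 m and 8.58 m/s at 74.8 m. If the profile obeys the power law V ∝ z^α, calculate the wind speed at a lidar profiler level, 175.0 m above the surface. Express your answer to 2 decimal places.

10.74 m/s

First find α: α = ln(V₂/V₁)/ln(z₂/z₁) = ln(8.58/5.29)/ln(74.8/12.0) = 0.48362/1.82991 = 0.2643
Extrapolate from 74.8 m to 175.0 m: V₃ = 8.58 × (175.0/74.8)^0.2643 = 8.58 × 1.2519 = 10.7410 m/s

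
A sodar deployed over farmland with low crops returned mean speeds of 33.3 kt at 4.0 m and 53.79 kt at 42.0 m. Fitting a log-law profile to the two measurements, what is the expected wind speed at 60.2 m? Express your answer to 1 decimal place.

56.9 kt

Log law: V ∝ ln(z/z₀). From the pair, with r = V₁/V₂ = 0.61907,
ln z₀ = (ln z₁ − r·ln z₂)/(1 − r) = (1.3863 − 0.61907×3.7377)/0.38093 = -2.4351 → z₀ = 0.08759 m
V₃ = V₁ · ln(z₃/z₀)/ln(z₁/z₀) = 33.3 × 6.5328/3.8214 = 56.9271 kt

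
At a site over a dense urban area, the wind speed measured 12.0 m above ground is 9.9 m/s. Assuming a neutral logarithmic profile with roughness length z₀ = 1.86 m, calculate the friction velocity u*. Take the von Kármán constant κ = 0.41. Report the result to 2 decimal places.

u* ≈ 2.18 m/s

Log law: V(z) = (u*/κ) · ln(z/z₀) ⇒ u* = κ · V / ln(z/z₀)
u* = 0.41 × 9.9 / ln(12.0/1.86) = 0.41 × 9.9 / 1.8643
   = 4.0590 / 1.8643 = 2.1772 m/s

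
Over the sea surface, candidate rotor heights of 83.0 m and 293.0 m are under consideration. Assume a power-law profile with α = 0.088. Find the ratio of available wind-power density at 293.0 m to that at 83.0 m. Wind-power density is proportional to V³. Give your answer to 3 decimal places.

1.395

Speed ratio: V_B/V_A = (z_B/z_A)^α = (293.0/83.0)^0.088 = (3.5301)^0.088 = 1.11739
Power-density ratio: P_B/P_A = (V_B/V_A)³ = (1.11739)³ = 1.39514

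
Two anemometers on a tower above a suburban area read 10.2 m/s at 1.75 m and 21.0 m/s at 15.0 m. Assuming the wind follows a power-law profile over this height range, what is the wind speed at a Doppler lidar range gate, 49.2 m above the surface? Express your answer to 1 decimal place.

First find α: α = ln(V₂/V₁)/ln(z₂/z₁) = ln(21.0/10.2)/ln(15.0/1.75) = 0.72213/2.14843 = 0.3361
Extrapolate from 15.0 m to 49.2 m: V₃ = 21.0 × (49.2/15.0)^0.3361 = 21.0 × 1.4907 = 31.3051 m/s

31.3 m/s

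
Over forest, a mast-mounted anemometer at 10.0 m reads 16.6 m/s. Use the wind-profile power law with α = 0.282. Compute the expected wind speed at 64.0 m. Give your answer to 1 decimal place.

28.0 m/s

Power-law profile: V₂ = V₁ · (z₂/z₁)^α
V₂ = 16.6 × (64.0/10.0)^0.282 = 16.6 × (6.4000)^0.282
    = 16.6 × 1.6879 = 28.0189 m/s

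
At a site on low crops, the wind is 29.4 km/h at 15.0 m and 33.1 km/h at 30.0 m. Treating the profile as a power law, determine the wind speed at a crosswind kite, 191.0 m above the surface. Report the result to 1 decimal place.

45.4 km/h

First find α: α = ln(V₂/V₁)/ln(z₂/z₁) = ln(33.1/29.4)/ln(30.0/15.0) = 0.11854/0.69315 = 0.1710
Extrapolate from 30.0 m to 191.0 m: V₃ = 33.1 × (191.0/30.0)^0.1710 = 33.1 × 1.3724 = 45.4265 km/h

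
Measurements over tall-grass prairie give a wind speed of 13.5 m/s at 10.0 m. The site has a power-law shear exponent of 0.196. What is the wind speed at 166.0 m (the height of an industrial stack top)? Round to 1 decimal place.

Power-law profile: V₂ = V₁ · (z₂/z₁)^α
V₂ = 13.5 × (166.0/10.0)^0.196 = 13.5 × (16.6000)^0.196
    = 13.5 × 1.7344 = 23.4140 m/s

23.4 m/s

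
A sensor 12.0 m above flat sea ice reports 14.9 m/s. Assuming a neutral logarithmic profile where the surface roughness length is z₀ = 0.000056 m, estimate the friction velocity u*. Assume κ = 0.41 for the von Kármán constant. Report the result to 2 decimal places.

Log law: V(z) = (u*/κ) · ln(z/z₀) ⇒ u* = κ · V / ln(z/z₀)
u* = 0.41 × 14.9 / ln(12.0/0.000056) = 0.41 × 14.9 / 12.2751
   = 6.1090 / 12.2751 = 0.4977 m/s

u* ≈ 0.50 m/s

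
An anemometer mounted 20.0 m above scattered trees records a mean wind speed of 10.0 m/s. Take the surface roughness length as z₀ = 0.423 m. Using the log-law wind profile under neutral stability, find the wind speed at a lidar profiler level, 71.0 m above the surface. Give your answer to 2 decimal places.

13.29 m/s

Log law: V(z) ∝ ln(z/z₀), so V₂/V₁ = ln(z₂/z₀) / ln(z₁/z₀).
ln(71.0/0.423) = 5.1231, ln(20.0/0.423) = 3.8561
V₂ = 10.0 × 5.1231/3.8561 = 10.0 × 1.3286 = 13.2856 m/s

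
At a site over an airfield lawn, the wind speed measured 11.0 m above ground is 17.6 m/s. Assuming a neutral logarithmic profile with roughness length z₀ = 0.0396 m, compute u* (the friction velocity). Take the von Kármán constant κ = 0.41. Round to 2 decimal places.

u* ≈ 1.28 m/s

Log law: V(z) = (u*/κ) · ln(z/z₀) ⇒ u* = κ · V / ln(z/z₀)
u* = 0.41 × 17.6 / ln(11.0/0.0396) = 0.41 × 17.6 / 5.6268
   = 7.2160 / 5.6268 = 1.2824 m/s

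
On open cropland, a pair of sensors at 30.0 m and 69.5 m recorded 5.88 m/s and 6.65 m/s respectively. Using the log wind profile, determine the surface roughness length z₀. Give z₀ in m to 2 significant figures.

Log law: V(z) ∝ ln(z/z₀). With r = V₁/V₂ = 5.88/6.65 = 0.88421,
r · ln(z₂/z₀) = ln(z₁/z₀) ⇒ ln z₀ = (ln z₁ − r·ln z₂)/(1 − r)
ln z₀ = (3.40120 − 0.88421×4.24133) / 0.11579 = -3.0143
z₀ = exp(-3.0143) = 0.04908 m

z₀ ≈ 0.049 m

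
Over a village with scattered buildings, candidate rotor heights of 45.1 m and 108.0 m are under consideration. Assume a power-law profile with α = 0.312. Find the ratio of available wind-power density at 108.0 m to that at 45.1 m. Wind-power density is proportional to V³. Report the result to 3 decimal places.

Speed ratio: V_B/V_A = (z_B/z_A)^α = (108.0/45.1)^0.312 = (2.3947)^0.312 = 1.31318
Power-density ratio: P_B/P_A = (V_B/V_A)³ = (1.31318)³ = 2.26452

2.265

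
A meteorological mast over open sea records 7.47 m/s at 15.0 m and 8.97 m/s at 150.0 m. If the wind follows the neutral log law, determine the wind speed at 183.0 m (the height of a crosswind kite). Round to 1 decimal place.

9.1 m/s

Log law: V ∝ ln(z/z₀). From the pair, with r = V₁/V₂ = 0.83278,
ln z₀ = (ln z₁ − r·ln z₂)/(1 − r) = (2.7081 − 0.83278×5.0106)/0.16722 = -8.7588 → z₀ = 0.0001571 m
V₃ = V₁ · ln(z₃/z₀)/ln(z₁/z₀) = 7.47 × 13.9683/11.4669 = 9.0995 m/s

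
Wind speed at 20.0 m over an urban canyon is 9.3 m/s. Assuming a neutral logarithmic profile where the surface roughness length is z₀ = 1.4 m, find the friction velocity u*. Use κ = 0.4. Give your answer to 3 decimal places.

u* ≈ 1.399 m/s

Log law: V(z) = (u*/κ) · ln(z/z₀) ⇒ u* = κ · V / ln(z/z₀)
u* = 0.4 × 9.3 / ln(20.0/1.4) = 0.4 × 9.3 / 2.6593
   = 3.7200 / 2.6593 = 1.3989 m/s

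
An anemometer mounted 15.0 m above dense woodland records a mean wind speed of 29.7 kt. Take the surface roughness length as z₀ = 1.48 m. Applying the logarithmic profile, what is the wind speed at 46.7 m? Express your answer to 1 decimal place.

Log law: V(z) ∝ ln(z/z₀), so V₂/V₁ = ln(z₂/z₀) / ln(z₁/z₀).
ln(46.7/1.48) = 3.4517, ln(15.0/1.48) = 2.3160
V₂ = 29.7 × 3.4517/2.3160 = 29.7 × 1.4904 = 44.2639 kt

44.3 kt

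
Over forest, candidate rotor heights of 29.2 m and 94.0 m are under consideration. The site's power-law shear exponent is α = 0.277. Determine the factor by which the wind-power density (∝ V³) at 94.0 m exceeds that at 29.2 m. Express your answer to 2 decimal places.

2.64

Speed ratio: V_B/V_A = (z_B/z_A)^α = (94.0/29.2)^0.277 = (3.2192)^0.277 = 1.38244
Power-density ratio: P_B/P_A = (V_B/V_A)³ = (1.38244)³ = 2.64202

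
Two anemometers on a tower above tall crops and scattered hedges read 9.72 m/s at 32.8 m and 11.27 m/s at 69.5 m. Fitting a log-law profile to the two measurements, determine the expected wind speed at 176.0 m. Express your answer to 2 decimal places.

13.19 m/s

Log law: V ∝ ln(z/z₀). From the pair, with r = V₁/V₂ = 0.86247,
ln z₀ = (ln z₁ − r·ln z₂)/(1 − r) = (3.4904 − 0.86247×4.2413)/0.13753 = -1.2184 → z₀ = 0.2957 m
V₃ = V₁ · ln(z₃/z₀)/ln(z₁/z₀) = 9.72 × 6.3889/4.7089 = 13.1880 m/s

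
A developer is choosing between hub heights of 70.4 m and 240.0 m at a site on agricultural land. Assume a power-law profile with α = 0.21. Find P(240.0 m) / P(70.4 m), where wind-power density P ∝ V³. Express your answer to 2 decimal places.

Speed ratio: V_B/V_A = (z_B/z_A)^α = (240.0/70.4)^0.21 = (3.4091)^0.21 = 1.29376
Power-density ratio: P_B/P_A = (V_B/V_A)³ = (1.29376)³ = 2.16552

2.17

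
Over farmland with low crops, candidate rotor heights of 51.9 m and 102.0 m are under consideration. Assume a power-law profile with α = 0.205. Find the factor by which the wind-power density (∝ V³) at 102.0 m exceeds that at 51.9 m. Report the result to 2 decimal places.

Speed ratio: V_B/V_A = (z_B/z_A)^α = (102.0/51.9)^0.205 = (1.9653)^0.205 = 1.14856
Power-density ratio: P_B/P_A = (V_B/V_A)³ = (1.14856)³ = 1.51517

1.52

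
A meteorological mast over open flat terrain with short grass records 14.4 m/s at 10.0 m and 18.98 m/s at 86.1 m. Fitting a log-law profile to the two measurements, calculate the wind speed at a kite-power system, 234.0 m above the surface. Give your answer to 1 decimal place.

21.1 m/s

Log law: V ∝ ln(z/z₀). From the pair, with r = V₁/V₂ = 0.75869,
ln z₀ = (ln z₁ − r·ln z₂)/(1 − r) = (2.3026 − 0.75869×4.4555)/0.24131 = -4.4664 → z₀ = 0.01149 m
V₃ = V₁ · ln(z₃/z₀)/ln(z₁/z₀) = 14.4 × 9.9218/6.7690 = 21.1069 m/s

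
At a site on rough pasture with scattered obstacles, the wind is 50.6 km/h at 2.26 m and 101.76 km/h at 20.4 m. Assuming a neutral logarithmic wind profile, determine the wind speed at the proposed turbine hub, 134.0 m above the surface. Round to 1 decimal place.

Log law: V ∝ ln(z/z₀). From the pair, with r = V₁/V₂ = 0.49725,
ln z₀ = (ln z₁ − r·ln z₂)/(1 − r) = (0.8154 − 0.49725×3.0155)/0.50275 = -1.3607 → z₀ = 0.2565 m
V₃ = V₁ · ln(z₃/z₀)/ln(z₁/z₀) = 50.6 × 6.2586/2.1761 = 145.5288 km/h

145.5 km/h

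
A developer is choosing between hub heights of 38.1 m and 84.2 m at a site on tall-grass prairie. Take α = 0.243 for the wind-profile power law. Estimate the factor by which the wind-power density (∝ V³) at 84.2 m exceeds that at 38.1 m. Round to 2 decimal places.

1.78

Speed ratio: V_B/V_A = (z_B/z_A)^α = (84.2/38.1)^0.243 = (2.2100)^0.243 = 1.21251
Power-density ratio: P_B/P_A = (V_B/V_A)³ = (1.21251)³ = 1.78262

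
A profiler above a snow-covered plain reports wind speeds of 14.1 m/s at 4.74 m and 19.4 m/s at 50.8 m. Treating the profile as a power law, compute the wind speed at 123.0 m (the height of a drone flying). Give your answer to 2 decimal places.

21.85 m/s

First find α: α = ln(V₂/V₁)/ln(z₂/z₁) = ln(19.4/14.1)/ln(50.8/4.74) = 0.31910/2.37186 = 0.1345
Extrapolate from 50.8 m to 123.0 m: V₃ = 19.4 × (123.0/50.8)^0.1345 = 19.4 × 1.1263 = 21.8509 m/s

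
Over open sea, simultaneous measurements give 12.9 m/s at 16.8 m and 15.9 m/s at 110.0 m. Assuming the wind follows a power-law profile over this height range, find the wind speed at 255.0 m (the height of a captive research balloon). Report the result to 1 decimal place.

First find α: α = ln(V₂/V₁)/ln(z₂/z₁) = ln(15.9/12.9)/ln(110.0/16.8) = 0.20909/1.87910 = 0.1113
Extrapolate from 110.0 m to 255.0 m: V₃ = 15.9 × (255.0/110.0)^0.1113 = 15.9 × 1.0981 = 17.4593 m/s

17.5 m/s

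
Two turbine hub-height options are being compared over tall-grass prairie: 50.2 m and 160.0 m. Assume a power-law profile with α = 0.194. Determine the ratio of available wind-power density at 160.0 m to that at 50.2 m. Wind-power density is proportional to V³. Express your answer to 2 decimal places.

Speed ratio: V_B/V_A = (z_B/z_A)^α = (160.0/50.2)^0.194 = (3.1873)^0.194 = 1.25217
Power-density ratio: P_B/P_A = (V_B/V_A)³ = (1.25217)³ = 1.96331

1.96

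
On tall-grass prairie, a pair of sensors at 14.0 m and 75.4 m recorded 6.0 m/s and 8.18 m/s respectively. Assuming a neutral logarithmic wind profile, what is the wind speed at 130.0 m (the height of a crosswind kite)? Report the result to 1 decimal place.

Log law: V ∝ ln(z/z₀). From the pair, with r = V₁/V₂ = 0.73350,
ln z₀ = (ln z₁ − r·ln z₂)/(1 − r) = (2.6391 − 0.73350×4.3228)/0.26650 = -1.9951 → z₀ = 0.1360 m
V₃ = V₁ · ln(z₃/z₀)/ln(z₁/z₀) = 6.0 × 6.8627/4.6342 = 8.8853 m/s

8.9 m/s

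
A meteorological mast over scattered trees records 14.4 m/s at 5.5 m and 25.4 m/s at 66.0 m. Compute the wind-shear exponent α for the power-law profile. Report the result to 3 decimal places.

Power law: V₂/V₁ = (z₂/z₁)^α ⇒ α = ln(V₂/V₁) / ln(z₂/z₁)
α = ln(25.4/14.4) / ln(66.0/5.5) = ln(1.7639) / ln(12.0000)
  = 0.56752 / 2.48491 = 0.22839

α ≈ 0.228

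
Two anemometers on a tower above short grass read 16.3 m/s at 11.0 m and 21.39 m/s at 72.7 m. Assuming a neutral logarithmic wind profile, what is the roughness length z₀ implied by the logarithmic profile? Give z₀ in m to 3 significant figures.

z₀ ≈ 0.0260 m

Log law: V(z) ∝ ln(z/z₀). With r = V₁/V₂ = 16.3/21.39 = 0.76204,
r · ln(z₂/z₀) = ln(z₁/z₀) ⇒ ln z₀ = (ln z₁ − r·ln z₂)/(1 − r)
ln z₀ = (2.39790 − 0.76204×4.28634) / 0.23796 = -3.6496
z₀ = exp(-3.6496) = 0.02600 m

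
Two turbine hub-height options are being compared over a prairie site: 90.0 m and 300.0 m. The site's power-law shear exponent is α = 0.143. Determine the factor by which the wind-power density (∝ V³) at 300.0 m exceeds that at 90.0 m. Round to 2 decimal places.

1.68

Speed ratio: V_B/V_A = (z_B/z_A)^α = (300.0/90.0)^0.143 = (3.3333)^0.143 = 1.18788
Power-density ratio: P_B/P_A = (V_B/V_A)³ = (1.18788)³ = 1.67616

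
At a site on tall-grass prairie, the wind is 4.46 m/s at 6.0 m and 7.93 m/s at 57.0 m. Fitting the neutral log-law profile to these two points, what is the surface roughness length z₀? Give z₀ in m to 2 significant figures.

Log law: V(z) ∝ ln(z/z₀). With r = V₁/V₂ = 4.46/7.93 = 0.56242,
r · ln(z₂/z₀) = ln(z₁/z₀) ⇒ ln z₀ = (ln z₁ − r·ln z₂)/(1 − r)
ln z₀ = (1.79176 − 0.56242×4.04305) / 0.43758 = -1.1018
z₀ = exp(-1.1018) = 0.3323 m

z₀ ≈ 0.33 m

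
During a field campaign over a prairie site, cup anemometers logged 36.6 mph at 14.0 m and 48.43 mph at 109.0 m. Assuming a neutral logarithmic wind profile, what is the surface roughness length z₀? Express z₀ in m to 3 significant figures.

Log law: V(z) ∝ ln(z/z₀). With r = V₁/V₂ = 36.6/48.43 = 0.75573,
r · ln(z₂/z₀) = ln(z₁/z₀) ⇒ ln z₀ = (ln z₁ − r·ln z₂)/(1 − r)
ln z₀ = (2.63906 − 0.75573×4.69135) / 0.24427 = -3.7104
z₀ = exp(-3.7104) = 0.02447 m

z₀ ≈ 0.0245 m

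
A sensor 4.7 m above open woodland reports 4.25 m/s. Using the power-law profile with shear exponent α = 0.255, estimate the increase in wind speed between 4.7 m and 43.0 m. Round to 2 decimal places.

Power law: V₂ = V₁ · (z₂/z₁)^α = 4.25 × (9.1489)^0.255 = 7.4737 m/s
ΔV = 7.4737 − 4.25 = 3.2237 m/s

3.22 m/s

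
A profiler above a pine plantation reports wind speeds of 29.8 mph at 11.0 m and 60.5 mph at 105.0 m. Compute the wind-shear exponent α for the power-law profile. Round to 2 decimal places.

Power law: V₂/V₁ = (z₂/z₁)^α ⇒ α = ln(V₂/V₁) / ln(z₂/z₁)
α = ln(60.5/29.8) / ln(105.0/11.0) = ln(2.0302) / ln(9.5455)
  = 0.70813 / 2.25607 = 0.31388

α ≈ 0.31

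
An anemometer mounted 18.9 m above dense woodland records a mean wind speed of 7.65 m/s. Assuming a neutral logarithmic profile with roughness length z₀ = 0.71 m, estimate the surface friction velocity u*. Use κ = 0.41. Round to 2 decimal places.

Log law: V(z) = (u*/κ) · ln(z/z₀) ⇒ u* = κ · V / ln(z/z₀)
u* = 0.41 × 7.65 / ln(18.9/0.71) = 0.41 × 7.65 / 3.2817
   = 3.1365 / 3.2817 = 0.9558 m/s

u* ≈ 0.96 m/s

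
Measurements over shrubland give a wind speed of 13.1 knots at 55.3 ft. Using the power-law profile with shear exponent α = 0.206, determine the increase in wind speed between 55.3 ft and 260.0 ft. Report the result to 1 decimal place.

4.9 knots

Power law: V₂ = V₁ · (z₂/z₁)^α = 13.1 × (4.7016)^0.206 = 18.0200 knots
ΔV = 18.0200 − 13.1 = 4.9200 knots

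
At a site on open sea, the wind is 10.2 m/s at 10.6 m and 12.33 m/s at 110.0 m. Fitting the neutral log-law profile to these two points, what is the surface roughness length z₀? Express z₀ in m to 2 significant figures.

z₀ ≈ 0.00014 m

Log law: V(z) ∝ ln(z/z₀). With r = V₁/V₂ = 10.2/12.33 = 0.82725,
r · ln(z₂/z₀) = ln(z₁/z₀) ⇒ ln z₀ = (ln z₁ − r·ln z₂)/(1 − r)
ln z₀ = (2.36085 − 0.82725×4.70048) / 0.17275 = -8.8430
z₀ = exp(-8.8430) = 0.0001444 m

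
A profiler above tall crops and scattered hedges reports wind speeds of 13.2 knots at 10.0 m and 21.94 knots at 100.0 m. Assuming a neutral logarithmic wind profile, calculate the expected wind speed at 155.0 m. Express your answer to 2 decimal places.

23.60 knots

Log law: V ∝ ln(z/z₀). From the pair, with r = V₁/V₂ = 0.60164,
ln z₀ = (ln z₁ − r·ln z₂)/(1 − r) = (2.3026 − 0.60164×4.6052)/0.39836 = -1.1750 → z₀ = 0.3088 m
V₃ = V₁ · ln(z₃/z₀)/ln(z₁/z₀) = 13.2 × 6.2184/3.4776 = 23.6035 knots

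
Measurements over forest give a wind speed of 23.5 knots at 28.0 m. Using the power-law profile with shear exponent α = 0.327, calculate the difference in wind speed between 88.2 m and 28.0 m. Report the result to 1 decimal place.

Power law: V₂ = V₁ · (z₂/z₁)^α = 23.5 × (3.1500)^0.327 = 34.1992 knots
ΔV = 34.1992 − 23.5 = 10.6992 knots

10.7 knots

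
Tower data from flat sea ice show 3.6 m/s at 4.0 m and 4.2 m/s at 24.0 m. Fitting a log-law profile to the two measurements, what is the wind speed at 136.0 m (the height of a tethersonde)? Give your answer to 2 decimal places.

4.78 m/s

Log law: V ∝ ln(z/z₀). From the pair, with r = V₁/V₂ = 0.85714,
ln z₀ = (ln z₁ − r·ln z₂)/(1 − r) = (1.3863 − 0.85714×3.1781)/0.14286 = -9.3643 → z₀ = 0.00008573 m
V₃ = V₁ · ln(z₃/z₀)/ln(z₁/z₀) = 3.6 × 14.2769/10.7506 = 4.7809 m/s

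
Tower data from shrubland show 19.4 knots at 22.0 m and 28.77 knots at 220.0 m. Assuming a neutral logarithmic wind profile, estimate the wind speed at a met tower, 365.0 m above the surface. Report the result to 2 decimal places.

Log law: V ∝ ln(z/z₀). From the pair, with r = V₁/V₂ = 0.67431,
ln z₀ = (ln z₁ − r·ln z₂)/(1 − r) = (3.0910 − 0.67431×5.3936)/0.32569 = -1.6763 → z₀ = 0.1871 m
V₃ = V₁ · ln(z₃/z₀)/ln(z₁/z₀) = 19.4 × 7.5762/4.7674 = 30.8302 knots

30.83 knots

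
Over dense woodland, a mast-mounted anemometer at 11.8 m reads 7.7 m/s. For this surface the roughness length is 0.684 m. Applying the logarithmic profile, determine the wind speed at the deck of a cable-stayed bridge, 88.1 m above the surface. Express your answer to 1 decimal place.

Log law: V(z) ∝ ln(z/z₀), so V₂/V₁ = ln(z₂/z₀) / ln(z₁/z₀).
ln(88.1/0.684) = 4.8583, ln(11.8/0.684) = 2.8479
V₂ = 7.7 × 4.8583/2.8479 = 7.7 × 1.7059 = 13.1355 m/s

13.1 m/s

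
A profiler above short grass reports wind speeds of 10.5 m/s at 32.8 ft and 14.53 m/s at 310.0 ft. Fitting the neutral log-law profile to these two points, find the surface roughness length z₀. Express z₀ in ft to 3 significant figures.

z₀ ≈ 0.0942 ft

Log law: V(z) ∝ ln(z/z₀). With r = V₁/V₂ = 10.5/14.53 = 0.72264,
r · ln(z₂/z₀) = ln(z₁/z₀) ⇒ ln z₀ = (ln z₁ − r·ln z₂)/(1 − r)
ln z₀ = (3.49043 − 0.72264×5.73657) / 0.27736 = -2.3618
z₀ = exp(-2.3618) = 0.09425 ft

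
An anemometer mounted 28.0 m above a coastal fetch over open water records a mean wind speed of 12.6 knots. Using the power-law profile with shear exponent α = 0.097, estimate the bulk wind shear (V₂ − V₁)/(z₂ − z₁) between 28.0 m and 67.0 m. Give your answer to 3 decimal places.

0.029 knots/m

Power law: V₂ = V₁ · (z₂/z₁)^α = 12.6 × (2.3929)^0.097 = 13.7128 knots
ΔV/Δz = (13.7128 − 12.6)/(67.0 − 28.0) = 1.1128/39.0000 = 0.02853 knots/m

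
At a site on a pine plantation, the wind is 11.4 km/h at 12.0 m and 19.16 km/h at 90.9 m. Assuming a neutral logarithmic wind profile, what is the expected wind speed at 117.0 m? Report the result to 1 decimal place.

Log law: V ∝ ln(z/z₀). From the pair, with r = V₁/V₂ = 0.59499,
ln z₀ = (ln z₁ − r·ln z₂)/(1 − r) = (2.4849 − 0.59499×4.5098)/0.40501 = -0.4897 → z₀ = 0.6128 m
V₃ = V₁ · ln(z₃/z₀)/ln(z₁/z₀) = 11.4 × 5.2519/2.9747 = 20.1273 km/h

20.1 km/h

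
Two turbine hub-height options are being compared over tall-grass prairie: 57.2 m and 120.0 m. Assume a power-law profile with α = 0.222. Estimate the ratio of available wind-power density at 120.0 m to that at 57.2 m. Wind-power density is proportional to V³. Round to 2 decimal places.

Speed ratio: V_B/V_A = (z_B/z_A)^α = (120.0/57.2)^0.222 = (2.0979)^0.222 = 1.17879
Power-density ratio: P_B/P_A = (V_B/V_A)³ = (1.17879)³ = 1.63798

1.64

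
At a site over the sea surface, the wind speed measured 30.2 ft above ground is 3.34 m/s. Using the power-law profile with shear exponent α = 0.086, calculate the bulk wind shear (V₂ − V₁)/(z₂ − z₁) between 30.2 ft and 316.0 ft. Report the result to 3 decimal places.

Power law: V₂ = V₁ · (z₂/z₁)^α = 3.34 × (10.4636)^0.086 = 4.0873 m/s
ΔV/Δz = (4.0873 − 3.34)/(316.0 − 30.2) = 0.7473/285.8000 = 0.00261 m/s/ft

0.003 m/s/ft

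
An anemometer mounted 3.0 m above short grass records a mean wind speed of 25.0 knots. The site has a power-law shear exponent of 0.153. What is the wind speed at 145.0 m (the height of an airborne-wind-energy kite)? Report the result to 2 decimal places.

Power-law profile: V₂ = V₁ · (z₂/z₁)^α
V₂ = 25.0 × (145.0/3.0)^0.153 = 25.0 × (48.3333)^0.153
    = 25.0 × 1.8100 = 45.2512 knots

45.25 knots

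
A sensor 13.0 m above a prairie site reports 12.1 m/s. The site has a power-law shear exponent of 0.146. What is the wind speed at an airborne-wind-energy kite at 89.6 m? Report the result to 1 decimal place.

16.0 m/s

Power-law profile: V₂ = V₁ · (z₂/z₁)^α
V₂ = 12.1 × (89.6/13.0)^0.146 = 12.1 × (6.8923)^0.146
    = 12.1 × 1.3256 = 16.0393 m/s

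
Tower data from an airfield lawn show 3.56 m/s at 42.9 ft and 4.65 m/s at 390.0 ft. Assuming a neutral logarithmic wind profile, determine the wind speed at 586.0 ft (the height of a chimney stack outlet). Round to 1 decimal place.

Log law: V ∝ ln(z/z₀). From the pair, with r = V₁/V₂ = 0.76559,
ln z₀ = (ln z₁ − r·ln z₂)/(1 − r) = (3.7589 − 0.76559×5.9661)/0.23441 = -3.4502 → z₀ = 0.03174 ft
V₃ = V₁ · ln(z₃/z₀)/ln(z₁/z₀) = 3.56 × 9.8235/7.2091 = 4.8511 m/s

4.9 m/s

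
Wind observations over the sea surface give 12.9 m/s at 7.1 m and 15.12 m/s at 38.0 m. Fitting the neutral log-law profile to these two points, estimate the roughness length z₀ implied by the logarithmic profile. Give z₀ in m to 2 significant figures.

z₀ ≈ 0.00041 m

Log law: V(z) ∝ ln(z/z₀). With r = V₁/V₂ = 12.9/15.12 = 0.85317,
r · ln(z₂/z₀) = ln(z₁/z₀) ⇒ ln z₀ = (ln z₁ − r·ln z₂)/(1 − r)
ln z₀ = (1.96009 − 0.85317×3.63759) / 0.14683 = -7.7875
z₀ = exp(-7.7875) = 0.0004149 m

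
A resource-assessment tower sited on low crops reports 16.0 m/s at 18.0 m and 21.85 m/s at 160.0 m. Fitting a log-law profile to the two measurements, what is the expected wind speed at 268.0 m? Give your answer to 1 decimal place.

Log law: V ∝ ln(z/z₀). From the pair, with r = V₁/V₂ = 0.73227,
ln z₀ = (ln z₁ − r·ln z₂)/(1 − r) = (2.8904 − 0.73227×5.0752)/0.26773 = -3.0852 → z₀ = 0.04572 m
V₃ = V₁ · ln(z₃/z₀)/ln(z₁/z₀) = 16.0 × 8.6761/5.9755 = 23.2311 m/s

23.2 m/s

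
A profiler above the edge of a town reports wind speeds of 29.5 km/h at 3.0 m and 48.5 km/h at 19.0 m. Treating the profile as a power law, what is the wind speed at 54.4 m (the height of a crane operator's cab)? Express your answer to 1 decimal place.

First find α: α = ln(V₂/V₁)/ln(z₂/z₁) = ln(48.5/29.5)/ln(19.0/3.0) = 0.49717/1.84583 = 0.2694
Extrapolate from 19.0 m to 54.4 m: V₃ = 48.5 × (54.4/19.0)^0.2694 = 48.5 × 1.3276 = 64.3862 km/h

64.4 km/h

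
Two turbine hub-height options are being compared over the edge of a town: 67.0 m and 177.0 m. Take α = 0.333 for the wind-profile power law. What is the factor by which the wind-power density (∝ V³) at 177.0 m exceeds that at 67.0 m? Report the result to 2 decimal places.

2.64

Speed ratio: V_B/V_A = (z_B/z_A)^α = (177.0/67.0)^0.333 = (2.6418)^0.333 = 1.38195
Power-density ratio: P_B/P_A = (V_B/V_A)³ = (1.38195)³ = 2.63923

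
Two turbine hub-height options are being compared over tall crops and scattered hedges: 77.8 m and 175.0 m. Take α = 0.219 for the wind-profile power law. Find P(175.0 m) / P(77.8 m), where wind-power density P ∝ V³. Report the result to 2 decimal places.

Speed ratio: V_B/V_A = (z_B/z_A)^α = (175.0/77.8)^0.219 = (2.2494)^0.219 = 1.19427
Power-density ratio: P_B/P_A = (V_B/V_A)³ = (1.19427)³ = 1.70334

1.70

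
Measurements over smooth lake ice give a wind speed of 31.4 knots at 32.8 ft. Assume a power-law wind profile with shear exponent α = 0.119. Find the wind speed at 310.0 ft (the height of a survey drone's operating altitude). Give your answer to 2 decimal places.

41.02 knots

Power-law profile: V₂ = V₁ · (z₂/z₁)^α
V₂ = 31.4 × (310.0/32.8)^0.119 = 31.4 × (9.4512)^0.119
    = 31.4 × 1.3064 = 41.0216 knots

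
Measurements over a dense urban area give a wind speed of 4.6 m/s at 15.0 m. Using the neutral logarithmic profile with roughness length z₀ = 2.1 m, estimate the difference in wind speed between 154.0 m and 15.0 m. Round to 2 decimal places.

Log law: V₂ = V₁ · ln(z₂/z₀)/ln(z₁/z₀) = 4.6 × 4.2950/1.9661 = 10.0488 m/s
ΔV = 10.0488 − 4.6 = 5.4488 m/s

5.45 m/s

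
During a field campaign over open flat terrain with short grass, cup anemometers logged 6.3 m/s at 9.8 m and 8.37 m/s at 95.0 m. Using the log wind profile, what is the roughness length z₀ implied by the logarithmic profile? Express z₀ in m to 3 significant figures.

z₀ ≈ 0.00975 m

Log law: V(z) ∝ ln(z/z₀). With r = V₁/V₂ = 6.3/8.37 = 0.75269,
r · ln(z₂/z₀) = ln(z₁/z₀) ⇒ ln z₀ = (ln z₁ − r·ln z₂)/(1 − r)
ln z₀ = (2.28238 − 0.75269×4.55388) / 0.24731 = -4.6309
z₀ = exp(-4.6309) = 0.009746 m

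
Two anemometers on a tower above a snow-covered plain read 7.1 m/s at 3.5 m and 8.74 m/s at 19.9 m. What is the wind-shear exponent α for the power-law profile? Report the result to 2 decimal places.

α ≈ 0.12

Power law: V₂/V₁ = (z₂/z₁)^α ⇒ α = ln(V₂/V₁) / ln(z₂/z₁)
α = ln(8.74/7.1) / ln(19.9/3.5) = ln(1.2310) / ln(5.6857)
  = 0.20782 / 1.73796 = 0.11957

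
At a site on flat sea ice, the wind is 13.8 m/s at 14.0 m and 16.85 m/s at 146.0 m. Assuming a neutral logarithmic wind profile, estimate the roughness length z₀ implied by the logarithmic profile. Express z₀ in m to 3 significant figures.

Log law: V(z) ∝ ln(z/z₀). With r = V₁/V₂ = 13.8/16.85 = 0.81899,
r · ln(z₂/z₀) = ln(z₁/z₀) ⇒ ln z₀ = (ln z₁ − r·ln z₂)/(1 − r)
ln z₀ = (2.63906 − 0.81899×4.98361) / 0.18101 = -7.9691
z₀ = exp(-7.9691) = 0.0003460 m

z₀ ≈ 0.000346 m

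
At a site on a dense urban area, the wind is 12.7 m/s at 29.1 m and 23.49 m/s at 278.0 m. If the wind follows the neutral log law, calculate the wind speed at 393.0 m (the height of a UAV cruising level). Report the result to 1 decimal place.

Log law: V ∝ ln(z/z₀). From the pair, with r = V₁/V₂ = 0.54066,
ln z₀ = (ln z₁ − r·ln z₂)/(1 − r) = (3.3707 − 0.54066×5.6276)/0.45934 = 0.7144 → z₀ = 2.043 m
V₃ = V₁ · ln(z₃/z₀)/ln(z₁/z₀) = 12.7 × 5.2595/2.6564 = 25.1451 m/s

25.1 m/s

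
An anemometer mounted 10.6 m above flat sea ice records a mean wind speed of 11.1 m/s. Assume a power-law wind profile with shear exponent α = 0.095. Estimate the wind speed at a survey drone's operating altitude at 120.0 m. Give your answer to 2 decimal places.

Power-law profile: V₂ = V₁ · (z₂/z₁)^α
V₂ = 11.1 × (120.0/10.6)^0.095 = 11.1 × (11.3208)^0.095
    = 11.1 × 1.2593 = 13.9779 m/s

13.98 m/s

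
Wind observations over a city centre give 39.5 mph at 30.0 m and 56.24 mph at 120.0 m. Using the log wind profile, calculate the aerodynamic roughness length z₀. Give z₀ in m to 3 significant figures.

Log law: V(z) ∝ ln(z/z₀). With r = V₁/V₂ = 39.5/56.24 = 0.70235,
r · ln(z₂/z₀) = ln(z₁/z₀) ⇒ ln z₀ = (ln z₁ − r·ln z₂)/(1 − r)
ln z₀ = (3.40120 − 0.70235×4.78749) / 0.29765 = 0.1301
z₀ = exp(0.1301) = 1.139 m

z₀ ≈ 1.14 m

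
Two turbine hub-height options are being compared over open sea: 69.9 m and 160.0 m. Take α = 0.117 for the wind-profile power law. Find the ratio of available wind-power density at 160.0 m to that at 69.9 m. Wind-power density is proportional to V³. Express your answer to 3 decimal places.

Speed ratio: V_B/V_A = (z_B/z_A)^α = (160.0/69.9)^0.117 = (2.2890)^0.117 = 1.10174
Power-density ratio: P_B/P_A = (V_B/V_A)³ = (1.10174)³ = 1.33732

1.337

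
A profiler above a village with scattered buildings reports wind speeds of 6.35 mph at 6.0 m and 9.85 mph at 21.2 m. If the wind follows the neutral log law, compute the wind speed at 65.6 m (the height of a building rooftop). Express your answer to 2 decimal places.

12.98 mph

Log law: V ∝ ln(z/z₀). From the pair, with r = V₁/V₂ = 0.64467,
ln z₀ = (ln z₁ − r·ln z₂)/(1 − r) = (1.7918 − 0.64467×3.0540)/0.35533 = -0.4983 → z₀ = 0.6076 m
V₃ = V₁ · ln(z₃/z₀)/ln(z₁/z₀) = 6.35 × 4.6819/2.2901 = 12.9821 mph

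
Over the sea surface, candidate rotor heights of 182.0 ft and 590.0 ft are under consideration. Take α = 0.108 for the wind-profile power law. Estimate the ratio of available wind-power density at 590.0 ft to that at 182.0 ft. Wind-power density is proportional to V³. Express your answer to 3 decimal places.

Speed ratio: V_B/V_A = (z_B/z_A)^α = (590.0/182.0)^0.108 = (3.2418)^0.108 = 1.13544
Power-density ratio: P_B/P_A = (V_B/V_A)³ = (1.13544)³ = 1.46384

1.464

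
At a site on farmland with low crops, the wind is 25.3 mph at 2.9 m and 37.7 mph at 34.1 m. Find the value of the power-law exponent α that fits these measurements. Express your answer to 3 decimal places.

α ≈ 0.162

Power law: V₂/V₁ = (z₂/z₁)^α ⇒ α = ln(V₂/V₁) / ln(z₂/z₁)
α = ln(37.7/25.3) / ln(34.1/2.9) = ln(1.4901) / ln(11.7586)
  = 0.39886 / 2.46459 = 0.16183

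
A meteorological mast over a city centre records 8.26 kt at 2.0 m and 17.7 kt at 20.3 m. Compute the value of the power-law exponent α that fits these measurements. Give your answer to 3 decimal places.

Power law: V₂/V₁ = (z₂/z₁)^α ⇒ α = ln(V₂/V₁) / ln(z₂/z₁)
α = ln(17.7/8.26) / ln(20.3/2.0) = ln(2.1429) / ln(10.1500)
  = 0.76214 / 2.31747 = 0.32887

α ≈ 0.329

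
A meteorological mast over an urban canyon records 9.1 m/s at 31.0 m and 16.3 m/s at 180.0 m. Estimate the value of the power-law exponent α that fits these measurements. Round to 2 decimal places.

Power law: V₂/V₁ = (z₂/z₁)^α ⇒ α = ln(V₂/V₁) / ln(z₂/z₁)
α = ln(16.3/9.1) / ln(180.0/31.0) = ln(1.7912) / ln(5.8065)
  = 0.58289 / 1.75897 = 0.33138

α ≈ 0.33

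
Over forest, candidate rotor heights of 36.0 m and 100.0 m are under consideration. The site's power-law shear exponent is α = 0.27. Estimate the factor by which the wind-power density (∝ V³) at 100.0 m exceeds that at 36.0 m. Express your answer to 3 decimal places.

2.288

Speed ratio: V_B/V_A = (z_B/z_A)^α = (100.0/36.0)^0.27 = (2.7778)^0.27 = 1.31764
Power-density ratio: P_B/P_A = (V_B/V_A)³ = (1.31764)³ = 2.28768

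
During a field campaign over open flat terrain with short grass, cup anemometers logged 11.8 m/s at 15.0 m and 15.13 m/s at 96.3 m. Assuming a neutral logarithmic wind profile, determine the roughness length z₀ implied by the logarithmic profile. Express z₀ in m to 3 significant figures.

Log law: V(z) ∝ ln(z/z₀). With r = V₁/V₂ = 11.8/15.13 = 0.77991,
r · ln(z₂/z₀) = ln(z₁/z₀) ⇒ ln z₀ = (ln z₁ − r·ln z₂)/(1 − r)
ln z₀ = (2.70805 − 0.77991×4.56747) / 0.22009 = -3.8809
z₀ = exp(-3.8809) = 0.02063 m

z₀ ≈ 0.0206 m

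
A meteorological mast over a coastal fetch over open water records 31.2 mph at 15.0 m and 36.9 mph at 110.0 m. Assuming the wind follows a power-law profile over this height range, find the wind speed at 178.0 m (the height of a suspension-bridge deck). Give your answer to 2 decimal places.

38.43 mph

First find α: α = ln(V₂/V₁)/ln(z₂/z₁) = ln(36.9/31.2)/ln(110.0/15.0) = 0.16779/1.99243 = 0.0842
Extrapolate from 110.0 m to 178.0 m: V₃ = 36.9 × (178.0/110.0)^0.0842 = 36.9 × 1.0414 = 38.4264 mph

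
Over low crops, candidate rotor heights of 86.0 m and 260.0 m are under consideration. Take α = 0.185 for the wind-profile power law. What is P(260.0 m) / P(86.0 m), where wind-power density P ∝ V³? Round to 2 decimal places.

1.85

Speed ratio: V_B/V_A = (z_B/z_A)^α = (260.0/86.0)^0.185 = (3.0233)^0.185 = 1.22712
Power-density ratio: P_B/P_A = (V_B/V_A)³ = (1.22712)³ = 1.84784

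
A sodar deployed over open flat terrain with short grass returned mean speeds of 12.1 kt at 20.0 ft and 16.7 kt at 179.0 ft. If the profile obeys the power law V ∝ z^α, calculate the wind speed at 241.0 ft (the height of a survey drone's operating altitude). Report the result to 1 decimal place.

17.4 kt

First find α: α = ln(V₂/V₁)/ln(z₂/z₁) = ln(16.7/12.1)/ln(179.0/20.0) = 0.32220/2.19165 = 0.1470
Extrapolate from 179.0 ft to 241.0 ft: V₃ = 16.7 × (241.0/179.0)^0.1470 = 16.7 × 1.0447 = 17.4464 kt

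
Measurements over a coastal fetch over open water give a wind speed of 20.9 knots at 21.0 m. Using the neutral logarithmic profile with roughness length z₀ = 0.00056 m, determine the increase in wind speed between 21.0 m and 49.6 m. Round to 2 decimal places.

1.71 knots

Log law: V₂ = V₁ · ln(z₂/z₀)/ln(z₁/z₀) = 20.9 × 11.3916/10.5321 = 22.6055 knots
ΔV = 22.6055 − 20.9 = 1.7055 knots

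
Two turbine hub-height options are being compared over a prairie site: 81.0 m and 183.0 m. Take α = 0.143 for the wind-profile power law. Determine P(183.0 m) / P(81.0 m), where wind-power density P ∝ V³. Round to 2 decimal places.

Speed ratio: V_B/V_A = (z_B/z_A)^α = (183.0/81.0)^0.143 = (2.2593)^0.143 = 1.12361
Power-density ratio: P_B/P_A = (V_B/V_A)³ = (1.12361)³ = 1.41857

1.42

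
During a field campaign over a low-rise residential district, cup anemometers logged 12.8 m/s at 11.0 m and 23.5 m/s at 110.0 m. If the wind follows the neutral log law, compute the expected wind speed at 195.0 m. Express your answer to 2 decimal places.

Log law: V ∝ ln(z/z₀). From the pair, with r = V₁/V₂ = 0.54468,
ln z₀ = (ln z₁ − r·ln z₂)/(1 − r) = (2.3979 − 0.54468×4.7005)/0.45532 = -0.3566 → z₀ = 0.7001 m
V₃ = V₁ · ln(z₃/z₀)/ln(z₁/z₀) = 12.8 × 5.6296/2.7545 = 26.1605 m/s

26.16 m/s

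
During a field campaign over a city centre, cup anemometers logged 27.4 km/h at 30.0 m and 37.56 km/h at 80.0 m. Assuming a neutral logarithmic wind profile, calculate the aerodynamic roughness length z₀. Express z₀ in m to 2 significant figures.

z₀ ≈ 2.1 m

Log law: V(z) ∝ ln(z/z₀). With r = V₁/V₂ = 27.4/37.56 = 0.72950,
r · ln(z₂/z₀) = ln(z₁/z₀) ⇒ ln z₀ = (ln z₁ − r·ln z₂)/(1 − r)
ln z₀ = (3.40120 − 0.72950×4.38203) / 0.27050 = 0.7560
z₀ = exp(0.7560) = 2.130 m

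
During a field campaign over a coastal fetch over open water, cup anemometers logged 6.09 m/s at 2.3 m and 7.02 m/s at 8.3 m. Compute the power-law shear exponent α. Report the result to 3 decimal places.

α ≈ 0.111

Power law: V₂/V₁ = (z₂/z₁)^α ⇒ α = ln(V₂/V₁) / ln(z₂/z₁)
α = ln(7.02/6.09) / ln(8.3/2.3) = ln(1.1527) / ln(3.6087)
  = 0.14212 / 1.28335 = 0.11074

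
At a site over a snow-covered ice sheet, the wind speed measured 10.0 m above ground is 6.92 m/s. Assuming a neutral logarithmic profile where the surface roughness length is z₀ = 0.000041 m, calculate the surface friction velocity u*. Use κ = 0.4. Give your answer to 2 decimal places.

Log law: V(z) = (u*/κ) · ln(z/z₀) ⇒ u* = κ · V / ln(z/z₀)
u* = 0.4 × 6.92 / ln(10.0/0.000041) = 0.4 × 6.92 / 12.4045
   = 2.7680 / 12.4045 = 0.2231 m/s

u* ≈ 0.22 m/s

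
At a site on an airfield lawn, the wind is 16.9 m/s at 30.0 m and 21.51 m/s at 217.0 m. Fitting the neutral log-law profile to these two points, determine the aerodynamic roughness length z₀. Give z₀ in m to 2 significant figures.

Log law: V(z) ∝ ln(z/z₀). With r = V₁/V₂ = 16.9/21.51 = 0.78568,
r · ln(z₂/z₀) = ln(z₁/z₀) ⇒ ln z₀ = (ln z₁ − r·ln z₂)/(1 − r)
ln z₀ = (3.40120 − 0.78568×5.37990) / 0.21432 = -3.8526
z₀ = exp(-3.8526) = 0.02122 m

z₀ ≈ 0.021 m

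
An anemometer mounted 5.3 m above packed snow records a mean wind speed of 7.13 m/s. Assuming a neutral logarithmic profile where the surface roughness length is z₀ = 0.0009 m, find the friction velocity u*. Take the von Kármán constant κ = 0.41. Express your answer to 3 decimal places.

u* ≈ 0.337 m/s

Log law: V(z) = (u*/κ) · ln(z/z₀) ⇒ u* = κ · V / ln(z/z₀)
u* = 0.41 × 7.13 / ln(5.3/0.0009) = 0.41 × 7.13 / 8.6808
   = 2.9233 / 8.6808 = 0.3368 m/s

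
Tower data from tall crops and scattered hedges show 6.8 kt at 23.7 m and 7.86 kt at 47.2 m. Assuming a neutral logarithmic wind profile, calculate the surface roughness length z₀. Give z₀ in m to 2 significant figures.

z₀ ≈ 0.29 m

Log law: V(z) ∝ ln(z/z₀). With r = V₁/V₂ = 6.8/7.86 = 0.86514,
r · ln(z₂/z₀) = ln(z₁/z₀) ⇒ ln z₀ = (ln z₁ − r·ln z₂)/(1 − r)
ln z₀ = (3.16548 − 0.86514×3.85439) / 0.13486 = -1.2540
z₀ = exp(-1.2540) = 0.2854 m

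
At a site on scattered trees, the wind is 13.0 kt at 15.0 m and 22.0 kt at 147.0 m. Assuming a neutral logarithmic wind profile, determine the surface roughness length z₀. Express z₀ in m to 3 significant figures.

z₀ ≈ 0.555 m

Log law: V(z) ∝ ln(z/z₀). With r = V₁/V₂ = 13.0/22.0 = 0.59091,
r · ln(z₂/z₀) = ln(z₁/z₀) ⇒ ln z₀ = (ln z₁ − r·ln z₂)/(1 − r)
ln z₀ = (2.70805 − 0.59091×4.99043) / 0.40909 = -0.5887
z₀ = exp(-0.5887) = 0.5550 m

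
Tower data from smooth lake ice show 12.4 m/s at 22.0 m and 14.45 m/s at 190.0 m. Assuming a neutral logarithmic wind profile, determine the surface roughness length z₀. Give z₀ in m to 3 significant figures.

Log law: V(z) ∝ ln(z/z₀). With r = V₁/V₂ = 12.4/14.45 = 0.85813,
r · ln(z₂/z₀) = ln(z₁/z₀) ⇒ ln z₀ = (ln z₁ − r·ln z₂)/(1 − r)
ln z₀ = (3.09104 − 0.85813×5.24702) / 0.14187 = -9.9500
z₀ = exp(-9.9500) = 0.00004773 m

z₀ ≈ 0.0000477 m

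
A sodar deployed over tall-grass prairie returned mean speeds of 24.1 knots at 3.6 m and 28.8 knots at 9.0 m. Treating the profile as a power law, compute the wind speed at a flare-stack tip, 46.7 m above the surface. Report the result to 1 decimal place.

First find α: α = ln(V₂/V₁)/ln(z₂/z₁) = ln(28.8/24.1)/ln(9.0/3.6) = 0.17816/0.91629 = 0.1944
Extrapolate from 9.0 m to 46.7 m: V₃ = 28.8 × (46.7/9.0)^0.1944 = 28.8 × 1.3773 = 39.6672 knots

39.7 knots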